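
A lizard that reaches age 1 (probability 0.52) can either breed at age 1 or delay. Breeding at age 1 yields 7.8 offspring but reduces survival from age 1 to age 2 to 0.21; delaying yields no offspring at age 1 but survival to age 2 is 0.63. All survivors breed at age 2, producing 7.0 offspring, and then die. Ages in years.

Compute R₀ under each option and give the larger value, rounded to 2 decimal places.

breed at age 1: R₀ = 0.52 × (7.8 + 0.21 × 7.0) = 0.52 × 9.2700 = 4.8204
delay to age 2: R₀ = 0.52 × (0.63 × 7.0) = 0.52 × 4.4100 = 2.2932
Higher: breed at age 1 (4.8204).

4.82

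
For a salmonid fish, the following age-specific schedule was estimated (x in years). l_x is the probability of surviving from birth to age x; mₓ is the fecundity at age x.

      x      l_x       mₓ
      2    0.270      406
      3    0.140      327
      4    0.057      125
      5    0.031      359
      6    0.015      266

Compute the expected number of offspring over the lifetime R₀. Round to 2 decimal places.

177.64

R₀ = Σ l_x mₓ:
  age 2: 0.270 × 406 = 109.6200
  age 3: 0.140 × 327 = 45.7800
  age 4: 0.057 × 125 = 7.1250
  age 5: 0.031 × 359 = 11.1290
  age 6: 0.015 × 266 = 3.9900
R₀ = 109.6200 + 45.7800 + 7.1250 + 11.1290 + 3.9900 = 177.6440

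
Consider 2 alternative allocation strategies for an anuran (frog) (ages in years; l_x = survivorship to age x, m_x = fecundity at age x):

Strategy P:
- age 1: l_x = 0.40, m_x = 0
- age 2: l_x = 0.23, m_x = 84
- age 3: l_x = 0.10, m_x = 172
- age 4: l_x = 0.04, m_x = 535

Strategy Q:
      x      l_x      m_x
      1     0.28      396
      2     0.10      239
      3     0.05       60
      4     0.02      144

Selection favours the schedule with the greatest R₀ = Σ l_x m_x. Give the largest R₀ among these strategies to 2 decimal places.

Strategy P: R₀ = 0.40×0 + 0.23×84 + 0.10×172 + 0.04×535 = 57.9200
Strategy Q: R₀ = 0.28×396 + 0.10×239 + 0.05×60 + 0.02×144 = 140.6600
Highest R₀: strategy Q with 140.6600.

140.66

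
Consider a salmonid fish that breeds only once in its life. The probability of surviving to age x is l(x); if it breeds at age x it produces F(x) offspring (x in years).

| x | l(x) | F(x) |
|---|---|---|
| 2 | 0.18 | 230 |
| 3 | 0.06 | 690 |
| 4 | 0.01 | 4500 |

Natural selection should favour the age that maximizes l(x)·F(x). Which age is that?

4

Expected offspring if breeding at age x = l(x) × F(x):
  age 2: 0.18 × 230 = 41.400
  age 3: 0.06 × 690 = 41.400
  age 4: 0.01 × 4500 = 45.000
Maximum at age 4 (45.000).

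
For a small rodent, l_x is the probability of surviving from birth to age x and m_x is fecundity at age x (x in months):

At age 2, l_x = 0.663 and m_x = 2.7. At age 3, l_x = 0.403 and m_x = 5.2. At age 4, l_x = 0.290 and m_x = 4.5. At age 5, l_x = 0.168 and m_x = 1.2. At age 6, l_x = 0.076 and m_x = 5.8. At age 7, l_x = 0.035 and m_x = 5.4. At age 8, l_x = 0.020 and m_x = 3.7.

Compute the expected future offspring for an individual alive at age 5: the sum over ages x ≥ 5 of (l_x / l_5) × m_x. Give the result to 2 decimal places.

l_5 = 0.168. Conditional survival from age 5 to x is l_x / l_5.
  x=5: (0.168/0.168) × 1.2 = 1.2000
  x=6: (0.076/0.168) × 5.8 = 2.6238
  x=7: (0.035/0.168) × 5.4 = 1.1250
  x=8: (0.020/0.168) × 3.7 = 0.4405
Sum = 1.2000 + 2.6238 + 1.1250 + 0.4405 = 5.3893

5.39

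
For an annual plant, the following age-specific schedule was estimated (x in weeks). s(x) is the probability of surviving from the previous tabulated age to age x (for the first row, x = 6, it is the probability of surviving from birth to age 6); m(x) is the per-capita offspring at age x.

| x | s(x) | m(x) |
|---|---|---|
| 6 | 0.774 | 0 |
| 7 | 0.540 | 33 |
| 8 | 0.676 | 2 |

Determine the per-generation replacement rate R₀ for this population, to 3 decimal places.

14.358

Survivorship from birth: l_x = s_6·s_7·…·s_x.
  l_6 = 0.77400
  l_7 = 0.41796
  l_8 = 0.28254
R₀ = Σ l_x m(x):
  age 6: 0.77400 × 0 = 0.0000
  age 7: 0.41796 × 33 = 13.7927
  age 8: 0.28254 × 2 = 0.5651
R₀ = 0.0000 + 13.7927 + 0.5651 = 14.3578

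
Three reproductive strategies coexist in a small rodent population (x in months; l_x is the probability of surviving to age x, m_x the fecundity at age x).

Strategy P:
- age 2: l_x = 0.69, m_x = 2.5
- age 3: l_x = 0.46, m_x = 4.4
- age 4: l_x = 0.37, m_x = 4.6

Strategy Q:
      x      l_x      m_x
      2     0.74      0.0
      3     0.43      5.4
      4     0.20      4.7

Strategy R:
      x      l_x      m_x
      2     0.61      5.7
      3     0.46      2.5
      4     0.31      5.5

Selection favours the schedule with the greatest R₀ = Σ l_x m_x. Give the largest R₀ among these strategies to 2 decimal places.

Strategy P: R₀ = 0.69×2.5 + 0.46×4.4 + 0.37×4.6 = 5.4510
Strategy Q: R₀ = 0.74×0.0 + 0.43×5.4 + 0.20×4.7 = 3.2620
Strategy R: R₀ = 0.61×5.7 + 0.46×2.5 + 0.31×5.5 = 6.3320
Highest R₀: strategy R with 6.3320.

6.33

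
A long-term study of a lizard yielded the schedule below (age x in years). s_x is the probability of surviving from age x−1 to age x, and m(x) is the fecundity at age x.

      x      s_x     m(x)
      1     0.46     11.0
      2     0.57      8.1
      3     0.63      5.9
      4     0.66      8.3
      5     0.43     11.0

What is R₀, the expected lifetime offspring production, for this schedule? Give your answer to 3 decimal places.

Survivorship from birth: l_x = s_1·s_2·…·s_x.
  l_1 = 0.46000
  l_2 = 0.26220
  l_3 = 0.16519
  l_4 = 0.10902
  l_5 = 0.04688
R₀ = Σ l_x m(x):
  age 1: 0.46000 × 11.0 = 5.0600
  age 2: 0.26220 × 8.1 = 2.1238
  age 3: 0.16519 × 5.9 = 0.9746
  age 4: 0.10902 × 8.3 = 0.9049
  age 5: 0.04688 × 11.0 = 0.5157
R₀ = 5.0600 + 2.1238 + 0.9746 + 0.9049 + 0.5157 = 9.5790

9.579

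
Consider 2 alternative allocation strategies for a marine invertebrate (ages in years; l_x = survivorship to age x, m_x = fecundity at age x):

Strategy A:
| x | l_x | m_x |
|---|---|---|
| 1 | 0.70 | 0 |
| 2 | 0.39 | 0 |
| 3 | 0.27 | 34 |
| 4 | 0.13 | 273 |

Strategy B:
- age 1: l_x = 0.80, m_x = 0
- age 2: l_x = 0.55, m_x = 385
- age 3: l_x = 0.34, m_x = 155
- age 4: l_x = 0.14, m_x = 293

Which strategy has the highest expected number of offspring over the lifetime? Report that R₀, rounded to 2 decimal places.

Strategy A: R₀ = 0.70×0 + 0.39×0 + 0.27×34 + 0.13×273 = 44.6700
Strategy B: R₀ = 0.80×0 + 0.55×385 + 0.34×155 + 0.14×293 = 305.4700
Highest R₀: strategy B with 305.4700.

305.47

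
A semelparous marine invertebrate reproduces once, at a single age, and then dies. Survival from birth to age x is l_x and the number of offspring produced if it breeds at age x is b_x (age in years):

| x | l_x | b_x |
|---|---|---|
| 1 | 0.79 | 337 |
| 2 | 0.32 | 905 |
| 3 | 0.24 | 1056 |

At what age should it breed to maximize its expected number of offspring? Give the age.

2

Expected offspring if breeding at age x = l_x × b_x:
  age 1: 0.79 × 337 = 266.230
  age 2: 0.32 × 905 = 289.600
  age 3: 0.24 × 1056 = 253.440
Maximum at age 2 (289.600).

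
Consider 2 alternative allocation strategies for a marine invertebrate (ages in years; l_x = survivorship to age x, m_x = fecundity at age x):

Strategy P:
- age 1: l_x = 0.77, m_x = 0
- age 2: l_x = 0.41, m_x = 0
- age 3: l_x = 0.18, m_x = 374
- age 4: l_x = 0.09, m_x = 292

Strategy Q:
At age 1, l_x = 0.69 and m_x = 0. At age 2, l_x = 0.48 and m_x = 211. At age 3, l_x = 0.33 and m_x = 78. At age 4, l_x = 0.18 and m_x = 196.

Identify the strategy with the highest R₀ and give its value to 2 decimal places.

Strategy P: R₀ = 0.77×0 + 0.41×0 + 0.18×374 + 0.09×292 = 93.6000
Strategy Q: R₀ = 0.69×0 + 0.48×211 + 0.33×78 + 0.18×196 = 162.3000
Highest R₀: strategy Q with 162.3000.

162.30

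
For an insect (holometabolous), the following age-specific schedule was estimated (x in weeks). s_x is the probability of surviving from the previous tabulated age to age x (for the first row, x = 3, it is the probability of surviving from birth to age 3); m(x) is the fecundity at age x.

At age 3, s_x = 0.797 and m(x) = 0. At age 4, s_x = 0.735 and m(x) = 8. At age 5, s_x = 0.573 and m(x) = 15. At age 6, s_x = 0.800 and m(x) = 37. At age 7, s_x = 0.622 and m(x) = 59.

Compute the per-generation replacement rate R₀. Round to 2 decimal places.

29.51

Survivorship from birth: l_x = s_3·s_4·…·s_x.
  l_3 = 0.79700
  l_4 = 0.58580
  l_5 = 0.33566
  l_6 = 0.26853
  l_7 = 0.16702
R₀ = Σ l_x m(x):
  age 3: 0.79700 × 0 = 0.0000
  age 4: 0.58580 × 8 = 4.6864
  age 5: 0.33566 × 15 = 5.0349
  age 6: 0.26853 × 37 = 9.9356
  age 7: 0.16702 × 59 = 9.8542
R₀ = 0.0000 + 4.6864 + 5.0349 + 9.9356 + 9.8542 = 29.5111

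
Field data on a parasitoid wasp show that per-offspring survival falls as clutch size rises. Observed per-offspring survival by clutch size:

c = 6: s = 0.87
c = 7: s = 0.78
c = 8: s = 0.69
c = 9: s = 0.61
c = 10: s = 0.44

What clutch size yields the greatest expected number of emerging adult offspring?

Expected emerging adult offspring = c × s(c):
  c=6: 6 × 0.87 = 5.220
  c=7: 7 × 0.78 = 5.460
  c=8: 8 × 0.69 = 5.520
  c=9: 9 × 0.61 = 5.490
  c=10: 10 × 0.44 = 4.400
Maximum at c = 8 (5.520 emerging adult offspring).

8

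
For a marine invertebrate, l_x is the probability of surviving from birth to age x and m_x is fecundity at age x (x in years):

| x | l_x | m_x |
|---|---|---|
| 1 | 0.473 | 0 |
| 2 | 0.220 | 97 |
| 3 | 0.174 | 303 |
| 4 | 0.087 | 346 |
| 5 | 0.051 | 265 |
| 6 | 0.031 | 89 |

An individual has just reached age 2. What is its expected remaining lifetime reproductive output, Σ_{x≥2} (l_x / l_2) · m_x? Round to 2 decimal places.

l_2 = 0.220. Conditional survival from age 2 to x is l_x / l_2.
  x=2: (0.220/0.220) × 97 = 97.0000
  x=3: (0.174/0.220) × 303 = 239.6455
  x=4: (0.087/0.220) × 346 = 136.8273
  x=5: (0.051/0.220) × 265 = 61.4318
  x=6: (0.031/0.220) × 89 = 12.5409
Sum = 97.0000 + 239.6455 + 136.8273 + 61.4318 + 12.5409 = 547.4455

547.45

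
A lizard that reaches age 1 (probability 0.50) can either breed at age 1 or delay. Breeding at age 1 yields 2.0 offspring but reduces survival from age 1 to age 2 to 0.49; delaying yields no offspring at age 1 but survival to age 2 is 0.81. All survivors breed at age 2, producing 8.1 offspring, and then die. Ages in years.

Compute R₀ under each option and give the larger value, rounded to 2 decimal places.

breed at age 1: R₀ = 0.50 × (2.0 + 0.49 × 8.1) = 0.50 × 5.9690 = 2.9845
delay to age 2: R₀ = 0.50 × (0.81 × 8.1) = 0.50 × 6.5610 = 3.2805
Higher: delay to age 2 (3.2805).

3.28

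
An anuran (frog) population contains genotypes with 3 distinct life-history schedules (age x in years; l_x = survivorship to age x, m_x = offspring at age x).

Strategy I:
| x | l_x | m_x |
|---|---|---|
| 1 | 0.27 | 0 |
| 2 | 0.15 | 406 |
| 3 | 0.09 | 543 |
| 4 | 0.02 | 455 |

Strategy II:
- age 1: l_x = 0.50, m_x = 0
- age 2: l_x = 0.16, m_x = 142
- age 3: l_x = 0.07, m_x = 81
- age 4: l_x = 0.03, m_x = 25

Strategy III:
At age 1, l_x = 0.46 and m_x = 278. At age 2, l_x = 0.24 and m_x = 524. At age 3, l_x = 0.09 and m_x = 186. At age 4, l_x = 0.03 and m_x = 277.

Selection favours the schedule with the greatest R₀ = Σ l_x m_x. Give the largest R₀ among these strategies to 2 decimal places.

278.69

Strategy I: R₀ = 0.27×0 + 0.15×406 + 0.09×543 + 0.02×455 = 118.8700
Strategy II: R₀ = 0.50×0 + 0.16×142 + 0.07×81 + 0.03×25 = 29.1400
Strategy III: R₀ = 0.46×278 + 0.24×524 + 0.09×186 + 0.03×277 = 278.6900
Highest R₀: strategy III with 278.6900.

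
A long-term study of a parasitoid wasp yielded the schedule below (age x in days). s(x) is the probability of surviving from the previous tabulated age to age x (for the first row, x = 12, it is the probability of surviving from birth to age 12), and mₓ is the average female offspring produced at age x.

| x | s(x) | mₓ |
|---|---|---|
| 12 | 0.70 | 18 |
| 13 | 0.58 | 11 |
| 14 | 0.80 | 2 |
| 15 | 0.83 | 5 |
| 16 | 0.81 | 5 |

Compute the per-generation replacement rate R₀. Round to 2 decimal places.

20.16

Survivorship from birth: l_x = s_12·s_13·…·s_x.
  l_12 = 0.70000
  l_13 = 0.40600
  l_14 = 0.32480
  l_15 = 0.26958
  l_16 = 0.21836
R₀ = Σ l_x mₓ:
  age 12: 0.70000 × 18 = 12.6000
  age 13: 0.40600 × 11 = 4.4660
  age 14: 0.32480 × 2 = 0.6496
  age 15: 0.26958 × 5 = 1.3479
  age 16: 0.21836 × 5 = 1.0918
R₀ = 12.6000 + 4.4660 + 0.6496 + 1.3479 + 1.0918 = 20.1553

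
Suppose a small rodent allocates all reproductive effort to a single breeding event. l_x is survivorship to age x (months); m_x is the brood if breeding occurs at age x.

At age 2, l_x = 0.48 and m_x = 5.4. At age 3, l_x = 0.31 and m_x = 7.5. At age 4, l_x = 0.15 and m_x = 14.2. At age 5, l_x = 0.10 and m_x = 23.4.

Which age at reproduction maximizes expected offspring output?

2

Expected offspring if breeding at age x = l_x × m_x:
  age 2: 0.48 × 5.4 = 2.592
  age 3: 0.31 × 7.5 = 2.325
  age 4: 0.15 × 14.2 = 2.130
  age 5: 0.10 × 23.4 = 2.340
Maximum at age 2 (2.592).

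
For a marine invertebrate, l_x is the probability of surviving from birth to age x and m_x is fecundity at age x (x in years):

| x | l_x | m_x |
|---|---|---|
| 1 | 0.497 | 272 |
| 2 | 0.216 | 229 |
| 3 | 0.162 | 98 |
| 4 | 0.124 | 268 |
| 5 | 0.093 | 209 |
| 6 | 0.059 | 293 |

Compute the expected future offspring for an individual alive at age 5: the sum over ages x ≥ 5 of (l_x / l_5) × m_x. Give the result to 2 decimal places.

394.88

l_5 = 0.093. Conditional survival from age 5 to x is l_x / l_5.
  x=5: (0.093/0.093) × 209 = 209.0000
  x=6: (0.059/0.093) × 293 = 185.8817
Sum = 209.0000 + 185.8817 = 394.8817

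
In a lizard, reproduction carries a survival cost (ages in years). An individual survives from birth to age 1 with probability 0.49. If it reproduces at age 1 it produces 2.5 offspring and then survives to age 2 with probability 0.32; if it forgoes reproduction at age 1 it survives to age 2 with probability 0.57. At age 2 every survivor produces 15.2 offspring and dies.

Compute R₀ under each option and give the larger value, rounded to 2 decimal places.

breed at age 1: R₀ = 0.49 × (2.5 + 0.32 × 15.2) = 0.49 × 7.3640 = 3.6084
delay to age 2: R₀ = 0.49 × (0.57 × 15.2) = 0.49 × 8.6640 = 4.2454
Higher: delay to age 2 (4.2454).

4.25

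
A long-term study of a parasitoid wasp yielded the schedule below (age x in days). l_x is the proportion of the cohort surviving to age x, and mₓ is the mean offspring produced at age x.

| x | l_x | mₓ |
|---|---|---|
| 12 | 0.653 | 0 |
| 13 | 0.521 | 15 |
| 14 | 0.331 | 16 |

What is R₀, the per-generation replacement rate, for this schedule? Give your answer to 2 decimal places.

13.11

R₀ = Σ l_x mₓ:
  age 12: 0.653 × 0 = 0.0000
  age 13: 0.521 × 15 = 7.8150
  age 14: 0.331 × 16 = 5.2960
R₀ = 0.0000 + 7.8150 + 5.2960 = 13.1110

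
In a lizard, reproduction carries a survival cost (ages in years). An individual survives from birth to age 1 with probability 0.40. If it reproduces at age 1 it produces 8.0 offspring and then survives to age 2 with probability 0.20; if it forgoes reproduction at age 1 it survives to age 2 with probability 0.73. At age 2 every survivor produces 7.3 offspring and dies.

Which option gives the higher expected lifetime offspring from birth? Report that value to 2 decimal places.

breed at age 1: R₀ = 0.40 × (8.0 + 0.20 × 7.3) = 0.40 × 9.4600 = 3.7840
delay to age 2: R₀ = 0.40 × (0.73 × 7.3) = 0.40 × 5.3290 = 2.1316
Higher: breed at age 1 (3.7840).

3.78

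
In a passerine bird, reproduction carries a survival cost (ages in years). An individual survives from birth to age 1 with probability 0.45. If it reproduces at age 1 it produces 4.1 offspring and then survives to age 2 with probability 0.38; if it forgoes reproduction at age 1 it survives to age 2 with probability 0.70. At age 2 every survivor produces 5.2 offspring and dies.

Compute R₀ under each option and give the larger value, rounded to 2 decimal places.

2.73

breed at age 1: R₀ = 0.45 × (4.1 + 0.38 × 5.2) = 0.45 × 6.0760 = 2.7342
delay to age 2: R₀ = 0.45 × (0.70 × 5.2) = 0.45 × 3.6400 = 1.6380
Higher: breed at age 1 (2.7342).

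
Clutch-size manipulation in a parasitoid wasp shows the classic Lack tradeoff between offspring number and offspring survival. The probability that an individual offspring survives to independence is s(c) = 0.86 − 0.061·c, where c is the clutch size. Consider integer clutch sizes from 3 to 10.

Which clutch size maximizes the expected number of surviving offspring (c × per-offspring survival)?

Expected surviving offspring = c × s(c):
  c=3: 3 × 0.677 = 2.031
  c=4: 4 × 0.616 = 2.464
  c=5: 5 × 0.555 = 2.775
  c=6: 6 × 0.494 = 2.964
  c=7: 7 × 0.433 = 3.031
  c=8: 8 × 0.372 = 2.976
  c=9: 9 × 0.311 = 2.799
  c=10: 10 × 0.250 = 2.500
Maximum at c = 7 (3.031 surviving offspring).

7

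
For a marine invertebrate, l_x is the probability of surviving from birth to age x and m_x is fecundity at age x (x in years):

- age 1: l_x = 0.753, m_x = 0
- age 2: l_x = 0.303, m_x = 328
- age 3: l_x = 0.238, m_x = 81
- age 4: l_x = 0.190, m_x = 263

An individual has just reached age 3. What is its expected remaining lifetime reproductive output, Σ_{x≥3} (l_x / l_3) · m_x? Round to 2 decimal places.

290.96

l_3 = 0.238. Conditional survival from age 3 to x is l_x / l_3.
  x=3: (0.238/0.238) × 81 = 81.0000
  x=4: (0.190/0.238) × 263 = 209.9580
Sum = 81.0000 + 209.9580 = 290.9580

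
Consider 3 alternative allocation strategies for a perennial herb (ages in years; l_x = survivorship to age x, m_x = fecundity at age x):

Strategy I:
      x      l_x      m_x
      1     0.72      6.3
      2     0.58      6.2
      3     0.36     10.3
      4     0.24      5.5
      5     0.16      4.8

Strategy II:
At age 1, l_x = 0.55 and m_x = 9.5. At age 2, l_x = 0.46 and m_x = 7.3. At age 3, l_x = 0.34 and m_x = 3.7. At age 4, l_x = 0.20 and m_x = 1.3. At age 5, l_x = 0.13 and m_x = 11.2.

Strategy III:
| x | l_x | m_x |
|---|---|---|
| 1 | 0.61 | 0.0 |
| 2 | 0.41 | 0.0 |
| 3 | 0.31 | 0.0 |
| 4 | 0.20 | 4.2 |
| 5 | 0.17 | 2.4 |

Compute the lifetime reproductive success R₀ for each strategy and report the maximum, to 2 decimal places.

Strategy I: R₀ = 0.72×6.3 + 0.58×6.2 + 0.36×10.3 + 0.24×5.5 + 0.16×4.8 = 13.9280
Strategy II: R₀ = 0.55×9.5 + 0.46×7.3 + 0.34×3.7 + 0.20×1.3 + 0.13×11.2 = 11.5570
Strategy III: R₀ = 0.61×0.0 + 0.41×0.0 + 0.31×0.0 + 0.20×4.2 + 0.17×2.4 = 1.2480
Highest R₀: strategy I with 13.9280.

13.93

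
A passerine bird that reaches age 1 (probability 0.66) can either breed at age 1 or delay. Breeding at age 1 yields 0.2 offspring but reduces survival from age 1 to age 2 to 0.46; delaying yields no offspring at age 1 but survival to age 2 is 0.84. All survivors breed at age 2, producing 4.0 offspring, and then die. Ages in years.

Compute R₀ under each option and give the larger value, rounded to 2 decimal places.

breed at age 1: R₀ = 0.66 × (0.2 + 0.46 × 4.0) = 0.66 × 2.0400 = 1.3464
delay to age 2: R₀ = 0.66 × (0.84 × 4.0) = 0.66 × 3.3600 = 2.2176
Higher: delay to age 2 (2.2176).

2.22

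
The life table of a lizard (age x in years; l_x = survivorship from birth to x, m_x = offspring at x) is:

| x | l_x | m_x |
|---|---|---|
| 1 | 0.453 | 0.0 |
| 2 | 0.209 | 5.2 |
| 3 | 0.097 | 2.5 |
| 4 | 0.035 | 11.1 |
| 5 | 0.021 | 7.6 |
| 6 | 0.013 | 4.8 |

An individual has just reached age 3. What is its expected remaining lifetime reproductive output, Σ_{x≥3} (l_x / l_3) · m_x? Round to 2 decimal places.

l_3 = 0.097. Conditional survival from age 3 to x is l_x / l_3.
  x=3: (0.097/0.097) × 2.5 = 2.5000
  x=4: (0.035/0.097) × 11.1 = 4.0052
  x=5: (0.021/0.097) × 7.6 = 1.6454
  x=6: (0.013/0.097) × 4.8 = 0.6433
Sum = 2.5000 + 4.0052 + 1.6454 + 0.6433 = 8.7938

8.79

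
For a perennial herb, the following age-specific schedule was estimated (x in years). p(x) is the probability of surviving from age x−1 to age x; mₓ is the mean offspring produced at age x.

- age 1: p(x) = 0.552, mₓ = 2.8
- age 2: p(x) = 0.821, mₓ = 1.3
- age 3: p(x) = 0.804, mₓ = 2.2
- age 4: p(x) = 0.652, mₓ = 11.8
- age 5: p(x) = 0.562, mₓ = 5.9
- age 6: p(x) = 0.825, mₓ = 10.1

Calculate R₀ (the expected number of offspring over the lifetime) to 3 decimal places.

7.640

Survivorship from birth: l_x = p_1·p_2·…·p_x.
  l_1 = 0.55200
  l_2 = 0.45319
  l_3 = 0.36437
  l_4 = 0.23757
  l_5 = 0.13351
  l_6 = 0.11015
R₀ = Σ l_x mₓ:
  age 1: 0.55200 × 2.8 = 1.5456
  age 2: 0.45319 × 1.3 = 0.5891
  age 3: 0.36437 × 2.2 = 0.8016
  age 4: 0.23757 × 11.8 = 2.8033
  age 5: 0.13351 × 5.9 = 0.7877
  age 6: 0.11015 × 10.1 = 1.1125
R₀ = 1.5456 + 0.5891 + 0.8016 + 2.8033 + 0.7877 + 1.1125 = 7.6399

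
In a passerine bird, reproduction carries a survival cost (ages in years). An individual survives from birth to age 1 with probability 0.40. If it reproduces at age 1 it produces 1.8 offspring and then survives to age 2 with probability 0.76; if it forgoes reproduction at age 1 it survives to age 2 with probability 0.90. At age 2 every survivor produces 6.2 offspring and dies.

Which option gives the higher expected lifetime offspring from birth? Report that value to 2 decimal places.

breed at age 1: R₀ = 0.40 × (1.8 + 0.76 × 6.2) = 0.40 × 6.5120 = 2.6048
delay to age 2: R₀ = 0.40 × (0.90 × 6.2) = 0.40 × 5.5800 = 2.2320
Higher: breed at age 1 (2.6048).

2.60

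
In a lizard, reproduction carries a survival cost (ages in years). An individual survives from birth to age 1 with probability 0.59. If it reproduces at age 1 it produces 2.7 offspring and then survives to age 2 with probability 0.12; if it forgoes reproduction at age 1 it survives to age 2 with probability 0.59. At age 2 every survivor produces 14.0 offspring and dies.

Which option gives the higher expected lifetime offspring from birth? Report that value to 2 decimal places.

breed at age 1: R₀ = 0.59 × (2.7 + 0.12 × 14.0) = 0.59 × 4.3800 = 2.5842
delay to age 2: R₀ = 0.59 × (0.59 × 14.0) = 0.59 × 8.2600 = 4.8734
Higher: delay to age 2 (4.8734).

4.87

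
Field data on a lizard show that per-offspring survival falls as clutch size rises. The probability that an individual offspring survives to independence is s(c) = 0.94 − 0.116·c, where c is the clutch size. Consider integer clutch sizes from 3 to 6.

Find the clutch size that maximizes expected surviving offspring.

4

Expected surviving offspring = c × s(c):
  c=3: 3 × 0.592 = 1.776
  c=4: 4 × 0.476 = 1.904
  c=5: 5 × 0.360 = 1.800
  c=6: 6 × 0.244 = 1.464
Maximum at c = 4 (1.904 surviving offspring).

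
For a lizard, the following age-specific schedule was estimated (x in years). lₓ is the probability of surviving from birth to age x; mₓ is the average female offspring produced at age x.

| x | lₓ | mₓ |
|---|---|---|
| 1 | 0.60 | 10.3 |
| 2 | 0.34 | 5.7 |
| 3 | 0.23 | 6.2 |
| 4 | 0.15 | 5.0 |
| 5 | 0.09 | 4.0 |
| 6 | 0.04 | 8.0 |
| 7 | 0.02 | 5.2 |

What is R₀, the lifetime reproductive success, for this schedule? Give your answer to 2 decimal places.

R₀ = Σ lₓ mₓ:
  age 1: 0.60 × 10.3 = 6.1800
  age 2: 0.34 × 5.7 = 1.9380
  age 3: 0.23 × 6.2 = 1.4260
  age 4: 0.15 × 5.0 = 0.7500
  age 5: 0.09 × 4.0 = 0.3600
  age 6: 0.04 × 8.0 = 0.3200
  age 7: 0.02 × 5.2 = 0.1040
R₀ = 6.1800 + 1.9380 + 1.4260 + 0.7500 + 0.3600 + 0.3200 + 0.1040 = 11.0780

11.08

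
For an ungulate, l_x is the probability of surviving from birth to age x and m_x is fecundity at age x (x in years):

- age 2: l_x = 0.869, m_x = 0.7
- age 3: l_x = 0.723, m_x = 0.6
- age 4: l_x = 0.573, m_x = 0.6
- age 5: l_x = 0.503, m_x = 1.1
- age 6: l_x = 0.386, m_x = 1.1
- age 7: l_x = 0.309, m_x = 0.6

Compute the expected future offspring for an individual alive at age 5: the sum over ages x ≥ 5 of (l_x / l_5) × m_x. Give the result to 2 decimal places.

2.31

l_5 = 0.503. Conditional survival from age 5 to x is l_x / l_5.
  x=5: (0.503/0.503) × 1.1 = 1.1000
  x=6: (0.386/0.503) × 1.1 = 0.8441
  x=7: (0.309/0.503) × 0.6 = 0.3686
Sum = 1.1000 + 0.8441 + 0.3686 = 2.3127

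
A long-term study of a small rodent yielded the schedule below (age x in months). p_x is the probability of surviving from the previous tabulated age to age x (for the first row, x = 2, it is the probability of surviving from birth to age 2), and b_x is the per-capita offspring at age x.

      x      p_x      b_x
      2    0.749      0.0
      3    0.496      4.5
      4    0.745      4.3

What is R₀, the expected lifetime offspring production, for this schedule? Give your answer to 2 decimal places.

2.86

Survivorship from birth: l_x = p_2·p_3·…·p_x.
  l_2 = 0.74900
  l_3 = 0.37150
  l_4 = 0.27677
R₀ = Σ l_x b_x:
  age 2: 0.74900 × 0.0 = 0.0000
  age 3: 0.37150 × 4.5 = 1.6718
  age 4: 0.27677 × 4.3 = 1.1901
R₀ = 0.0000 + 1.6718 + 1.1901 = 2.8619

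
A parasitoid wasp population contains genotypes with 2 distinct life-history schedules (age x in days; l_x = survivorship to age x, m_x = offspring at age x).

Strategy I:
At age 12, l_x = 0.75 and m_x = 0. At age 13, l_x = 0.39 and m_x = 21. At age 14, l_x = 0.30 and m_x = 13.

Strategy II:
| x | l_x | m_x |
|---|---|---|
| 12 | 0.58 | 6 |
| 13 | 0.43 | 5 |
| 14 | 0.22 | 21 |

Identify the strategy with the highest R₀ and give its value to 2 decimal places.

Strategy I: R₀ = 0.75×0 + 0.39×21 + 0.30×13 = 12.0900
Strategy II: R₀ = 0.58×6 + 0.43×5 + 0.22×21 = 10.2500
Highest R₀: strategy I with 12.0900.

12.09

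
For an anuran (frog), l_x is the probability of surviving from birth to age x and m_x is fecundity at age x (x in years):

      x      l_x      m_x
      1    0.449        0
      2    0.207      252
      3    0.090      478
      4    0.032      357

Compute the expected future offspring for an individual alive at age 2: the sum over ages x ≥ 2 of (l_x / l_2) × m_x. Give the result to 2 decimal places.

515.01

l_2 = 0.207. Conditional survival from age 2 to x is l_x / l_2.
  x=2: (0.207/0.207) × 252 = 252.0000
  x=3: (0.090/0.207) × 478 = 207.8261
  x=4: (0.032/0.207) × 357 = 55.1884
Sum = 252.0000 + 207.8261 + 55.1884 = 515.0145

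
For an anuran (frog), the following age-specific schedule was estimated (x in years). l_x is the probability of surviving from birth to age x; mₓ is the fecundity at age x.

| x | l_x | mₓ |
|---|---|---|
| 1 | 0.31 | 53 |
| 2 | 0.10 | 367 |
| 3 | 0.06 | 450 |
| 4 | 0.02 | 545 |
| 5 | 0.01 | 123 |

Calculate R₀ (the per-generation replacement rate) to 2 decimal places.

R₀ = Σ l_x mₓ:
  age 1: 0.31 × 53 = 16.4300
  age 2: 0.10 × 367 = 36.7000
  age 3: 0.06 × 450 = 27.0000
  age 4: 0.02 × 545 = 10.9000
  age 5: 0.01 × 123 = 1.2300
R₀ = 16.4300 + 36.7000 + 27.0000 + 10.9000 + 1.2300 = 92.2600

92.26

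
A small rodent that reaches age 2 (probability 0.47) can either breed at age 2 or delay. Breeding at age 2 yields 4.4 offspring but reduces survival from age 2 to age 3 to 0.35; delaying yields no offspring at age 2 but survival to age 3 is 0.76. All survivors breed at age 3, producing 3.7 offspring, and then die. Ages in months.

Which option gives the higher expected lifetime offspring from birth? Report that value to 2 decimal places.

breed at age 2: R₀ = 0.47 × (4.4 + 0.35 × 3.7) = 0.47 × 5.6950 = 2.6766
delay to age 3: R₀ = 0.47 × (0.76 × 3.7) = 0.47 × 2.8120 = 1.3216
Higher: breed at age 2 (2.6766).

2.68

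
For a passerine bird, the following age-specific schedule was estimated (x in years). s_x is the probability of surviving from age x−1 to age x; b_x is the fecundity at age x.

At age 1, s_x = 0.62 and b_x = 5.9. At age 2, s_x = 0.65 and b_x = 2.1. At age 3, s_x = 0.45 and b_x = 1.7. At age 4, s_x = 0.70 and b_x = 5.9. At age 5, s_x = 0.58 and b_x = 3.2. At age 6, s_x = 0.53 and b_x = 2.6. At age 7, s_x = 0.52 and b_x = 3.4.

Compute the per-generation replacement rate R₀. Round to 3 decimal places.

Survivorship from birth: l_x = s_1·s_2·…·s_x.
  l_1 = 0.62000
  l_2 = 0.40300
  l_3 = 0.18135
  l_4 = 0.12695
  l_5 = 0.07363
  l_6 = 0.03902
  l_7 = 0.02029
R₀ = Σ l_x b_x:
  age 1: 0.62000 × 5.9 = 3.6580
  age 2: 0.40300 × 2.1 = 0.8463
  age 3: 0.18135 × 1.7 = 0.3083
  age 4: 0.12695 × 5.9 = 0.7490
  age 5: 0.07363 × 3.2 = 0.2356
  age 6: 0.03902 × 2.6 = 0.1015
  age 7: 0.02029 × 3.4 = 0.0690
R₀ = 3.6580 + 0.8463 + 0.3083 + 0.7490 + 0.2356 + 0.1015 + 0.0690 = 5.9677

5.968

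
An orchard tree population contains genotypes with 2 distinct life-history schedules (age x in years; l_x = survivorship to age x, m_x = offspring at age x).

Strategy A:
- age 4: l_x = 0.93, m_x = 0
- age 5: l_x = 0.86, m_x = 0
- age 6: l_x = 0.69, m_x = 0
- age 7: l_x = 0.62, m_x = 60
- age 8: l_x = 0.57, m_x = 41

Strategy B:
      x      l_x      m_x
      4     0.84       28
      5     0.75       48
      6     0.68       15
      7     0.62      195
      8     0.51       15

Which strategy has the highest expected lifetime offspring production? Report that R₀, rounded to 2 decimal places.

Strategy A: R₀ = 0.93×0 + 0.86×0 + 0.69×0 + 0.62×60 + 0.57×41 = 60.5700
Strategy B: R₀ = 0.84×28 + 0.75×48 + 0.68×15 + 0.62×195 + 0.51×15 = 198.2700
Highest R₀: strategy B with 198.2700.

198.27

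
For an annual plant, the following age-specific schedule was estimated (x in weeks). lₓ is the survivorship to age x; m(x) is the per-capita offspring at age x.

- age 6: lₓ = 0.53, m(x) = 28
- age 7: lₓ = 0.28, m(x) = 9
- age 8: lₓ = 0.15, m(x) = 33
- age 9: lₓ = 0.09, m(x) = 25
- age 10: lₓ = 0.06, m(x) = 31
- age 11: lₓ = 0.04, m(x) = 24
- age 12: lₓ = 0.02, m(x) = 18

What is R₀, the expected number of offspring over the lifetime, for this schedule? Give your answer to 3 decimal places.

R₀ = Σ lₓ m(x):
  age 6: 0.53 × 28 = 14.8400
  age 7: 0.28 × 9 = 2.5200
  age 8: 0.15 × 33 = 4.9500
  age 9: 0.09 × 25 = 2.2500
  age 10: 0.06 × 31 = 1.8600
  age 11: 0.04 × 24 = 0.9600
  age 12: 0.02 × 18 = 0.3600
R₀ = 14.8400 + 2.5200 + 4.9500 + 2.2500 + 1.8600 + 0.9600 + 0.3600 = 27.7400

27.740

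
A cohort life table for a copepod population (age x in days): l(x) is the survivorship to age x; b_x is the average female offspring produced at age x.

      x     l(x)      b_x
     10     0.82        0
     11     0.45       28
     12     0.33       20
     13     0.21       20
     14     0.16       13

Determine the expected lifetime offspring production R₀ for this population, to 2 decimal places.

25.48

R₀ = Σ l(x) b_x:
  age 10: 0.82 × 0 = 0.0000
  age 11: 0.45 × 28 = 12.6000
  age 12: 0.33 × 20 = 6.6000
  age 13: 0.21 × 20 = 4.2000
  age 14: 0.16 × 13 = 2.0800
R₀ = 0.0000 + 12.6000 + 6.6000 + 4.2000 + 2.0800 = 25.4800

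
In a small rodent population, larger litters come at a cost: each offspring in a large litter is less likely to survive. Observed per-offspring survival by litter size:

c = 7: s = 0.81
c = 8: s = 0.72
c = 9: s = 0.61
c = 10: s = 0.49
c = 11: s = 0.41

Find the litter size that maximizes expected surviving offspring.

8

Expected surviving offspring = c × s(c):
  c=7: 7 × 0.81 = 5.670
  c=8: 8 × 0.72 = 5.760
  c=9: 9 × 0.61 = 5.490
  c=10: 10 × 0.49 = 4.900
  c=11: 11 × 0.41 = 4.510
Maximum at c = 8 (5.760 surviving offspring).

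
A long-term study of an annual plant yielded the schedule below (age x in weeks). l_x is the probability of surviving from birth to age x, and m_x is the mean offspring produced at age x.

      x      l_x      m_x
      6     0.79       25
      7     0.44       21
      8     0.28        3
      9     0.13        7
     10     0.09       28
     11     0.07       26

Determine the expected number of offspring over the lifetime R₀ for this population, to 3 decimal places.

R₀ = Σ l_x m_x:
  age 6: 0.79 × 25 = 19.7500
  age 7: 0.44 × 21 = 9.2400
  age 8: 0.28 × 3 = 0.8400
  age 9: 0.13 × 7 = 0.9100
  age 10: 0.09 × 28 = 2.5200
  age 11: 0.07 × 26 = 1.8200
R₀ = 19.7500 + 9.2400 + 0.8400 + 0.9100 + 2.5200 + 1.8200 = 35.0800

35.080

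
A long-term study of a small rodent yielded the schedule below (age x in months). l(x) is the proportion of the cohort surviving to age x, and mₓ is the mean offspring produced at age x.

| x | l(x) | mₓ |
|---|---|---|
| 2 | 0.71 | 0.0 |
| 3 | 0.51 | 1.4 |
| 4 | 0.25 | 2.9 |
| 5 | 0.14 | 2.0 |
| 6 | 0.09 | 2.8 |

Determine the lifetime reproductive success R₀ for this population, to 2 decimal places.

R₀ = Σ l(x) mₓ:
  age 2: 0.71 × 0.0 = 0.0000
  age 3: 0.51 × 1.4 = 0.7140
  age 4: 0.25 × 2.9 = 0.7250
  age 5: 0.14 × 2.0 = 0.2800
  age 6: 0.09 × 2.8 = 0.2520
R₀ = 0.0000 + 0.7140 + 0.7250 + 0.2800 + 0.2520 = 1.9710

1.97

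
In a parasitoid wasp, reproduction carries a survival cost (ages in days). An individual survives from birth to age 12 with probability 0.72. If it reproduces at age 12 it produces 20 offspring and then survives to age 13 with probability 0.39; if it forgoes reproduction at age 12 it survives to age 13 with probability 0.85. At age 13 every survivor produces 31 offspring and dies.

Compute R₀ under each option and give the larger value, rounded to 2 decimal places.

breed at age 12: R₀ = 0.72 × (20 + 0.39 × 31) = 0.72 × 32.0900 = 23.1048
delay to age 13: R₀ = 0.72 × (0.85 × 31) = 0.72 × 26.3500 = 18.9720
Higher: breed at age 12 (23.1048).

23.10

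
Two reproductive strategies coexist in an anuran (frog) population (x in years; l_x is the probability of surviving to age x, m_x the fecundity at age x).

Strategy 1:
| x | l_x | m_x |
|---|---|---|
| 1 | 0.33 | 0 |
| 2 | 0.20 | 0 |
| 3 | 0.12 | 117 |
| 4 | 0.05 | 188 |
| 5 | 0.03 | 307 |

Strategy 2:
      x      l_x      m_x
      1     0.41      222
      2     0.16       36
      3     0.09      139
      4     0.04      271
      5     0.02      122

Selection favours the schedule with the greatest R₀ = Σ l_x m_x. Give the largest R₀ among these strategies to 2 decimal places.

122.57

Strategy 1: R₀ = 0.33×0 + 0.20×0 + 0.12×117 + 0.05×188 + 0.03×307 = 32.6500
Strategy 2: R₀ = 0.41×222 + 0.16×36 + 0.09×139 + 0.04×271 + 0.02×122 = 122.5700
Highest R₀: strategy 2 with 122.5700.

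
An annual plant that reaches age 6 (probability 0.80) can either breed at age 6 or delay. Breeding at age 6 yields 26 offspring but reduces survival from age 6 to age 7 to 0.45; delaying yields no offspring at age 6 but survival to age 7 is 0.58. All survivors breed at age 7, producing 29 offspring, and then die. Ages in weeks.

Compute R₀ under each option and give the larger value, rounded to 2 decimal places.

31.24

breed at age 6: R₀ = 0.80 × (26 + 0.45 × 29) = 0.80 × 39.0500 = 31.2400
delay to age 7: R₀ = 0.80 × (0.58 × 29) = 0.80 × 16.8200 = 13.4560
Higher: breed at age 6 (31.2400).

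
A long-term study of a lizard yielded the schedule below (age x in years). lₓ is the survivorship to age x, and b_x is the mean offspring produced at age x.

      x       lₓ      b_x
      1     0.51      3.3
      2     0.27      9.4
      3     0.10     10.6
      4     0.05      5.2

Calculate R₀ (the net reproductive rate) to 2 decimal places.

5.54

R₀ = Σ lₓ b_x:
  age 1: 0.51 × 3.3 = 1.6830
  age 2: 0.27 × 9.4 = 2.5380
  age 3: 0.10 × 10.6 = 1.0600
  age 4: 0.05 × 5.2 = 0.2600
R₀ = 1.6830 + 2.5380 + 1.0600 + 0.2600 = 5.5410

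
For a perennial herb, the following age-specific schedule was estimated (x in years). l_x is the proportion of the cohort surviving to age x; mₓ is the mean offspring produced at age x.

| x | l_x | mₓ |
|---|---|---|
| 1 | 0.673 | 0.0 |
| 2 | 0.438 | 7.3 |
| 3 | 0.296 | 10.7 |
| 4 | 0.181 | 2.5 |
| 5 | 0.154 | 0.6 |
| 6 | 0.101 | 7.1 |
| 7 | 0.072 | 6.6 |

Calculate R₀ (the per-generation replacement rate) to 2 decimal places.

R₀ = Σ l_x mₓ:
  age 1: 0.673 × 0.0 = 0.0000
  age 2: 0.438 × 7.3 = 3.1974
  age 3: 0.296 × 10.7 = 3.1672
  age 4: 0.181 × 2.5 = 0.4525
  age 5: 0.154 × 0.6 = 0.0924
  age 6: 0.101 × 7.1 = 0.7171
  age 7: 0.072 × 6.6 = 0.4752
R₀ = 0.0000 + 3.1974 + 3.1672 + 0.4525 + 0.0924 + 0.7171 + 0.4752 = 8.1018

8.10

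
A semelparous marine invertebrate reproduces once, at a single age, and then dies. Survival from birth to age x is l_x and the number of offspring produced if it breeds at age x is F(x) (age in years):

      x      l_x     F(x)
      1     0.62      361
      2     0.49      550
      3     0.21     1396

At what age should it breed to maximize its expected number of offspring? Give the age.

Expected offspring if breeding at age x = l_x × F(x):
  age 1: 0.62 × 361 = 223.820
  age 2: 0.49 × 550 = 269.500
  age 3: 0.21 × 1396 = 293.160
Maximum at age 3 (293.160).

3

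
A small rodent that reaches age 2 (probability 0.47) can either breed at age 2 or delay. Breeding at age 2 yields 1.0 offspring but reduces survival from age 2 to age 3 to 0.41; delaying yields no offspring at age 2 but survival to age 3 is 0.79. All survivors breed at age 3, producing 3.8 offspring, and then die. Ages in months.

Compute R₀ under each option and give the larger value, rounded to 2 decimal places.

breed at age 2: R₀ = 0.47 × (1.0 + 0.41 × 3.8) = 0.47 × 2.5580 = 1.2023
delay to age 3: R₀ = 0.47 × (0.79 × 3.8) = 0.47 × 3.0020 = 1.4109
Higher: delay to age 3 (1.4109).

1.41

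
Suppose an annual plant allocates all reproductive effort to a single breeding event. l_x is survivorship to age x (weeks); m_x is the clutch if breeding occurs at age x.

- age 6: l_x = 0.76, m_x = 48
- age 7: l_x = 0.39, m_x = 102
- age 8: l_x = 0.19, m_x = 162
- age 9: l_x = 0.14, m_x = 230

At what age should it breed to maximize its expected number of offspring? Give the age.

Expected offspring if breeding at age x = l_x × m_x:
  age 6: 0.76 × 48 = 36.480
  age 7: 0.39 × 102 = 39.780
  age 8: 0.19 × 162 = 30.780
  age 9: 0.14 × 230 = 32.200
Maximum at age 7 (39.780).

7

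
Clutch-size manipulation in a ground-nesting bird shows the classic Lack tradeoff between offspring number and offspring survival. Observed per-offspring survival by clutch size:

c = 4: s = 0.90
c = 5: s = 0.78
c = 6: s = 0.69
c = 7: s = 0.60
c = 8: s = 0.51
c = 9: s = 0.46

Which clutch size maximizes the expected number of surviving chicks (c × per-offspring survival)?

Expected surviving chicks = c × s(c):
  c=4: 4 × 0.90 = 3.600
  c=5: 5 × 0.78 = 3.900
  c=6: 6 × 0.69 = 4.140
  c=7: 7 × 0.60 = 4.200
  c=8: 8 × 0.51 = 4.080
  c=9: 9 × 0.46 = 4.140
Maximum at c = 7 (4.200 surviving chicks).

7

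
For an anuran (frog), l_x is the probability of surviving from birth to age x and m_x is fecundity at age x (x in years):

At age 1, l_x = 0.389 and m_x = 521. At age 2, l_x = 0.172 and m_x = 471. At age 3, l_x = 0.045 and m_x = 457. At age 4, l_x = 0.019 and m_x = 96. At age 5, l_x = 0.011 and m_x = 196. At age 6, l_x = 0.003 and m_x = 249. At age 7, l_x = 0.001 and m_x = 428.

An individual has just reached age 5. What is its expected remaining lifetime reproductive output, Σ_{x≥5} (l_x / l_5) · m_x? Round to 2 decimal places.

l_5 = 0.011. Conditional survival from age 5 to x is l_x / l_5.
  x=5: (0.011/0.011) × 196 = 196.0000
  x=6: (0.003/0.011) × 249 = 67.9091
  x=7: (0.001/0.011) × 428 = 38.9091
Sum = 196.0000 + 67.9091 + 38.9091 = 302.8182

302.82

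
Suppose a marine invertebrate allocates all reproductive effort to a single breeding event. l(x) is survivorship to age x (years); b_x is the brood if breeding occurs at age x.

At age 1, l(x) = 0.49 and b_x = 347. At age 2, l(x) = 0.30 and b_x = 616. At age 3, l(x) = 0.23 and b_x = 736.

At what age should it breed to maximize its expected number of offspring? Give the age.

Expected offspring if breeding at age x = l(x) × b_x:
  age 1: 0.49 × 347 = 170.030
  age 2: 0.30 × 616 = 184.800
  age 3: 0.23 × 736 = 169.280
Maximum at age 2 (184.800).

2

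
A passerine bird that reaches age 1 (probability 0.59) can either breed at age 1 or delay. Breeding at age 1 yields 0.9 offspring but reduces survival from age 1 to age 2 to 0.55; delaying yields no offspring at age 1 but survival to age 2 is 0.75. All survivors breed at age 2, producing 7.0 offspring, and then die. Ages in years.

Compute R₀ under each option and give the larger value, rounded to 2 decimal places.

breed at age 1: R₀ = 0.59 × (0.9 + 0.55 × 7.0) = 0.59 × 4.7500 = 2.8025
delay to age 2: R₀ = 0.59 × (0.75 × 7.0) = 0.59 × 5.2500 = 3.0975
Higher: delay to age 2 (3.0975).

3.10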